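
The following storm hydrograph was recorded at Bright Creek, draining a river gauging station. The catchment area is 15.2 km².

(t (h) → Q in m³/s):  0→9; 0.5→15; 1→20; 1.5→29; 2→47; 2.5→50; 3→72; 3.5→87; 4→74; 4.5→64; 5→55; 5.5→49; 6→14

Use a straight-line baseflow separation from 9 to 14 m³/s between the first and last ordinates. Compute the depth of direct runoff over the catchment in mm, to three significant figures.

Direct runoff: 0.00, 5.58, 10.17, 18.75, 36.33, 38.92, 60.50, 75.08, 61.67, 51.25, 41.83, 35.42, 0.00 m³/s; ΣQ_DR = 435.5 m³/s.
V = ΣQ_DR · Δt = 435.5 × 1800 s = 7.839 × 10^5 m³.
Over A = 15.2 km², depth = V / A = 51.6 mm.

d ≈ 51.6 mm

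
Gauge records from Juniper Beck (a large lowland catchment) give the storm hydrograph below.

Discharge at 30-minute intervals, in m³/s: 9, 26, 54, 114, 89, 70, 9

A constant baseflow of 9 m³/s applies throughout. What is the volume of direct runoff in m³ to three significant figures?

Direct-runoff ordinates (Q − Q_b): 0.0, 17.0, 45.0, 105.0, 80.0, 61.0, 0.0 m³/s.
ΣQ_DR = 308.0 m³/s.
With Δt = 0.5 h = 1800 s, V = ΣQ_DR · Δt = 308.0 × 1800 = 5.54 × 10^5 m³.

V ≈ 5.54 × 10^5 m³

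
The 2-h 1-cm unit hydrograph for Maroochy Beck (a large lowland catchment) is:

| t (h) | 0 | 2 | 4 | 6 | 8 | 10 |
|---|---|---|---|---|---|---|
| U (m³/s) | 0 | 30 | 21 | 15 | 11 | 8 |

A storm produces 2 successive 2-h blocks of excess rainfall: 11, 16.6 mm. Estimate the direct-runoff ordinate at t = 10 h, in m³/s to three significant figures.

By discrete convolution, Q_j = Σ (P_i / 10 mm) · U_{j−i}.
At t = 10 h (j=5): Q = (11/10)·8 + (16.6/10)·11 = 27.1 m³/s.

Q ≈ 27.1 m³/s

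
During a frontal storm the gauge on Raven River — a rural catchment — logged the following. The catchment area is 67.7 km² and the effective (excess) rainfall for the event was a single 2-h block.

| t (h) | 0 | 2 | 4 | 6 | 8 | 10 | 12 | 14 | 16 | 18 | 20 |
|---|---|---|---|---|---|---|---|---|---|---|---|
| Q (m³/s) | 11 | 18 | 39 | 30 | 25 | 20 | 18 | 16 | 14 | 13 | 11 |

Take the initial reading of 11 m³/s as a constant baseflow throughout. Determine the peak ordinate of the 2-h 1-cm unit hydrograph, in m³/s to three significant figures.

Direct runoff: 0.0, 7.0, 28.0, 19.0, 14.0, 9.0, 7.0, 5.0, 3.0, 2.0, 0.0 m³/s; ΣQ_DR = 94.00 m³/s, peak = 28.0 m³/s.
Runoff depth d = ΣQ_DR·Δt / A = 94.00 × 7200 / (67.7 km²) = 9.997 mm.
The 1-cm UH is the DRH scaled by (10 mm)/d, so U_p = 28.0 × 10/9.997 = 28.0 m³/s.

U_p ≈ 28.0 m³/s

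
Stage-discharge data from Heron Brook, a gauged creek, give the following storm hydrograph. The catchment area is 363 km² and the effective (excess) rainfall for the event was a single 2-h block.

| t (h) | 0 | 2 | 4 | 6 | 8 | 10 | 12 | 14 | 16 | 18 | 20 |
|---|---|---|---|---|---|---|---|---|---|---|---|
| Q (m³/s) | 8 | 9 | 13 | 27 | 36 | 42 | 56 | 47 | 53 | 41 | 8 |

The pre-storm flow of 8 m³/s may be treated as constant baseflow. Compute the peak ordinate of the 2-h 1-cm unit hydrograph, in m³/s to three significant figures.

Direct runoff: 0.0, 1.0, 5.0, 19.0, 28.0, 34.0, 48.0, 39.0, 45.0, 33.0, 0.0 m³/s; ΣQ_DR = 252.0 m³/s, peak = 48.0 m³/s.
Runoff depth d = ΣQ_DR·Δt / A = 252.0 × 7200 / (363 km²) = 4.998 mm.
The 1-cm UH is the DRH scaled by (10 mm)/d, so U_p = 48.0 × 10/4.998 = 96.0 m³/s.

U_p ≈ 96.0 m³/s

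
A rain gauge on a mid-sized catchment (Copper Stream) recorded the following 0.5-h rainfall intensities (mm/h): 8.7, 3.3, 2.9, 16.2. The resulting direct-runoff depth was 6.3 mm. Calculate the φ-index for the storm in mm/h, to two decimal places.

Only the 2 blocks with intensity above φ contribute runoff: 8.7, 16.2 mm/h.
Σ(I−φ)·Δt = d  ⇒  (8.7+16.2 − 2φ)·0.5 = 6.3
φ = (24.90 − 6.3/0.5) / 2 = 6.15 mm/h.

φ ≈ 6.15 mm/h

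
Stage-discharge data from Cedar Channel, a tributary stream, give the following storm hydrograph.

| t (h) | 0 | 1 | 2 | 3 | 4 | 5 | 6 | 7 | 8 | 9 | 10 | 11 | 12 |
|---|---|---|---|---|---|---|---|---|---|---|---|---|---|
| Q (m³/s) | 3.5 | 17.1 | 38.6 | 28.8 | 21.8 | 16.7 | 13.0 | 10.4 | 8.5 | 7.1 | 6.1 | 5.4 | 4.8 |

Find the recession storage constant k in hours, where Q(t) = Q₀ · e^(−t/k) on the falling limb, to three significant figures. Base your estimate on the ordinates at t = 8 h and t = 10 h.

On the falling limb, Q drops from 8.5 to 6.1 m³/s between t = 8 h and t = 10 h (Δt = 2 h).
k = −Δt / ln(Q₂/Q₁) = −2 / ln(6.1/8.5) = 6.03 h.

k ≈ 6.03 h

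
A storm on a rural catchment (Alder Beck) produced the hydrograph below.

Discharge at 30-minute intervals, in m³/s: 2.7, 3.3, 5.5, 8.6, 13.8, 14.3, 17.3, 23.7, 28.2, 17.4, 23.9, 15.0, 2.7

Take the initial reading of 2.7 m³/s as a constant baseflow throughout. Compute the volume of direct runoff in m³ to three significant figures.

V ≈ 2.54 × 10^5 m³

Direct-runoff ordinates (Q − Q_b): 0.0, 0.6, 2.8, 5.9, 11.1, 11.6, 14.6, 21.0, 25.5, 14.7, 21.2, 12.3, 0.0 m³/s.
ΣQ_DR = 141.3 m³/s.
With Δt = 0.5 h = 1800 s, V = ΣQ_DR · Δt = 141.3 × 1800 = 2.54 × 10^5 m³.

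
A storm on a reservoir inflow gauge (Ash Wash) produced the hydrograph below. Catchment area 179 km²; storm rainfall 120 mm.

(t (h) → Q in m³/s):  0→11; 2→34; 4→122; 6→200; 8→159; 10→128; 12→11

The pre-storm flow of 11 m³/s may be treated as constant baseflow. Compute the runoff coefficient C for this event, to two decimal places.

ΣQ_DR = 588.0 m³/s; V = ΣQ_DR·Δt = 4.234 × 10^6 m³.
Runoff depth d = V / A = 23.65 mm.
C = d / P = 23.65 / 120 = 0.20.

C ≈ 0.20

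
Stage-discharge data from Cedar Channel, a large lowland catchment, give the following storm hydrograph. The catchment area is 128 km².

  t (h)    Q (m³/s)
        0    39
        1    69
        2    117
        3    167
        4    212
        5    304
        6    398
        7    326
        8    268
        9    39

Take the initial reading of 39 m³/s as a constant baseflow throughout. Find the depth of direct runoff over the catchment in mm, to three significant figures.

Direct runoff: 0.0, 30.0, 78.0, 128.0, 173.0, 265.0, 359.0, 287.0, 229.0, 0.0 m³/s; ΣQ_DR = 1549 m³/s.
V = ΣQ_DR · Δt = 1549 × 3600 s = 5.576 × 10^6 m³.
Over A = 128 km², depth = V / A = 43.6 mm.

d ≈ 43.6 mm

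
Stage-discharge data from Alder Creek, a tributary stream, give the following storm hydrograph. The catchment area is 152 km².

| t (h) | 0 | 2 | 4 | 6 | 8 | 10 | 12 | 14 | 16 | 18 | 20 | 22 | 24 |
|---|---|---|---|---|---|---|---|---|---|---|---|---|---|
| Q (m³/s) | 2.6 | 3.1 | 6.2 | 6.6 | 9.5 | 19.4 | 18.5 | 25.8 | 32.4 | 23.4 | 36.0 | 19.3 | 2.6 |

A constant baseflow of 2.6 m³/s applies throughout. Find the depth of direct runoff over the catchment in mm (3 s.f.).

d ≈ 8.13 mm

Direct runoff: 0.0, 0.5, 3.6, 4.0, 6.9, 16.8, 15.9, 23.2, 29.8, 20.8, 33.4, 16.7, 0.0 m³/s; ΣQ_DR = 171.6 m³/s.
V = ΣQ_DR · Δt = 171.6 × 7200 s = 1.236 × 10^6 m³.
Over A = 152 km², depth = V / A = 8.13 mm.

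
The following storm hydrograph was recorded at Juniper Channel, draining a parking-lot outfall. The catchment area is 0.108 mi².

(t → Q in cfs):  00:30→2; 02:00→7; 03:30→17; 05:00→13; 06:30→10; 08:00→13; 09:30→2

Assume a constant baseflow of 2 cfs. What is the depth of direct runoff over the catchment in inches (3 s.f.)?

Direct runoff: 0.0, 5.0, 15.0, 11.0, 8.0, 11.0, 0.0 cfs; ΣQ_DR = 50.00 cfs.
V = ΣQ_DR · Δt = 50.00 × 5400 s = 2.700 × 10^5 ft³.
Over A = 0.108 mi², depth = V / A = 1.08 in.

d ≈ 1.08 in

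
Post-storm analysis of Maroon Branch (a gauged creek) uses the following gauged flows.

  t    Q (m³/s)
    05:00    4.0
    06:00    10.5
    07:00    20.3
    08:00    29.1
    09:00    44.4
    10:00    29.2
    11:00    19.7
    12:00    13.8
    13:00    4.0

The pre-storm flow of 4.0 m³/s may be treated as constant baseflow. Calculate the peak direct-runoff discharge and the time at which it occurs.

Subtracting baseflow gives direct-runoff ordinates: 0.0, 6.5, 16.3, 25.1, 40.4, 25.2, 15.7, 9.8, 0.0 m³/s.
The maximum is 40.4 m³/s, occurring at the reading for t = 09:00.

Q_p = 40.4 m³/s at t = 09:00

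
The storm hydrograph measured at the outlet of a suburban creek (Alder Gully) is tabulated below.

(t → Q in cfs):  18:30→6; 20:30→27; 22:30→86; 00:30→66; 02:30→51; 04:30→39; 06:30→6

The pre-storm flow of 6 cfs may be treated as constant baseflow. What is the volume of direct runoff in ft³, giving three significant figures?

V ≈ 1.72 × 10^6 ft³

Direct-runoff ordinates (Q − Q_b): 0.0, 21.0, 80.0, 60.0, 45.0, 33.0, 0.0 cfs.
ΣQ_DR = 239.0 cfs.
With Δt = 2 h = 7200 s, V = ΣQ_DR · Δt = 239.0 × 7200 = 1.72 × 10^6 ft³.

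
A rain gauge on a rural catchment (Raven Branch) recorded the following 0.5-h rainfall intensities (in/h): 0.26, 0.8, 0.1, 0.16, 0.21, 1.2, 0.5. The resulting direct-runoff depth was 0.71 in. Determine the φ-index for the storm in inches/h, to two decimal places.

Only the 3 blocks with intensity above φ contribute runoff: 0.8, 1.2, 0.5 in/h.
Σ(I−φ)·Δt = d  ⇒  (0.8+1.2+0.5 − 3φ)·0.5 = 0.71
φ = (2.500 − 0.71/0.5) / 3 = 0.36 in/h.

φ ≈ 0.36 in/h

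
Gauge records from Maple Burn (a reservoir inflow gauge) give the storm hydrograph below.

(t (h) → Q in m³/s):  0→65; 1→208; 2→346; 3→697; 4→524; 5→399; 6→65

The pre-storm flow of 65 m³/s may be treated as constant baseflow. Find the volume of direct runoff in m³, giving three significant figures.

Direct-runoff ordinates (Q − Q_b): 0.0, 143.0, 281.0, 632.0, 459.0, 334.0, 0.0 m³/s.
ΣQ_DR = 1849 m³/s.
With Δt = 1 h = 3600 s, V = ΣQ_DR · Δt = 1849 × 3600 = 6.66 × 10^6 m³.

V ≈ 6.66 × 10^6 m³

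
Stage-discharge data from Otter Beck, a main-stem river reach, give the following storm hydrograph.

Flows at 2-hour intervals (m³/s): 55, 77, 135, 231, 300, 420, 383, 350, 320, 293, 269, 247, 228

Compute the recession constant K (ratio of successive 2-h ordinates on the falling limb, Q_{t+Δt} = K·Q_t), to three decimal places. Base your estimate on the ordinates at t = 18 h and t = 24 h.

K ≈ 0.920

Using the recession-limb readings at t = 18 h and t = 24 h: Q falls from 293 to 228 m³/s over 3 intervals.
K = (Q₂/Q₁)^(1/3) = (228/293)^(1/3) = 0.920.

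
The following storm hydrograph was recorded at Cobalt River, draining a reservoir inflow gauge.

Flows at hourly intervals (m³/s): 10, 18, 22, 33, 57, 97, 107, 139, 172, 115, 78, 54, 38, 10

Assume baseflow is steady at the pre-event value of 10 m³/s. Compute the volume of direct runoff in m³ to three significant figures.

V ≈ 2.92 × 10^6 m³

Direct-runoff ordinates (Q − Q_b): 0.0, 8.0, 12.0, 23.0, 47.0, 87.0, 97.0, 129.0, 162.0, 105.0, 68.0, 44.0, 28.0, 0.0 m³/s.
ΣQ_DR = 810.0 m³/s.
With Δt = 1 h = 3600 s, V = ΣQ_DR · Δt = 810.0 × 3600 = 2.92 × 10^6 m³.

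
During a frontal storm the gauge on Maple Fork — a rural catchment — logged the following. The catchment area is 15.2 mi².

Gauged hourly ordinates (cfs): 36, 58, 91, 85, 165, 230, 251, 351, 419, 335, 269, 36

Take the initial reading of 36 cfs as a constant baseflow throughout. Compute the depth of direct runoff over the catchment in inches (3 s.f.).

d ≈ 0.193 in

Direct runoff: 0.0, 22.0, 55.0, 49.0, 129.0, 194.0, 215.0, 315.0, 383.0, 299.0, 233.0, 0.0 cfs; ΣQ_DR = 1894 cfs.
V = ΣQ_DR · Δt = 1894 × 3600 s = 6.818 × 10^6 ft³.
Over A = 15.2 mi², depth = V / A = 0.193 in.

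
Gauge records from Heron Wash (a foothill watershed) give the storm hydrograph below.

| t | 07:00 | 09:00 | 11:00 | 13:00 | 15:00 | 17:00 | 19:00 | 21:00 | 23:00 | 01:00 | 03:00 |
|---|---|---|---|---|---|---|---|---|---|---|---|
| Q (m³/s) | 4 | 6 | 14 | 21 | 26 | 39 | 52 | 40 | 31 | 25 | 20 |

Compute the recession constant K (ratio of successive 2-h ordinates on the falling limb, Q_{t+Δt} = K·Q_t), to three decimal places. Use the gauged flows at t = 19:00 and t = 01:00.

K ≈ 0.783

Using the recession-limb readings at t = 19:00 and t = 01:00: Q falls from 52 to 25 m³/s over 3 intervals.
K = (Q₂/Q₁)^(1/3) = (25/52)^(1/3) = 0.783.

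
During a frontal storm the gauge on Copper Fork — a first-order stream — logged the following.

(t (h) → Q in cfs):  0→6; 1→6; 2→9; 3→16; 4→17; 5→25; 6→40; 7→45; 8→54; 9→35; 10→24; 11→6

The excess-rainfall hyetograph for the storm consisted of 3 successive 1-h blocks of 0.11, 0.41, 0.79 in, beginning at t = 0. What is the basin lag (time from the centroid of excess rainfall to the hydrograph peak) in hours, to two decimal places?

Centroid of excess rainfall: t_c = Σ P_i·t̄_i / ΣP_i = 2.0191 h (block centres at 0.5, 1.5, 2.5 h).
Hydrograph peak occurs at t = 8 h, so basin lag t_L = 8 − 2.0191 = 5.98 h.

t_L ≈ 5.98 h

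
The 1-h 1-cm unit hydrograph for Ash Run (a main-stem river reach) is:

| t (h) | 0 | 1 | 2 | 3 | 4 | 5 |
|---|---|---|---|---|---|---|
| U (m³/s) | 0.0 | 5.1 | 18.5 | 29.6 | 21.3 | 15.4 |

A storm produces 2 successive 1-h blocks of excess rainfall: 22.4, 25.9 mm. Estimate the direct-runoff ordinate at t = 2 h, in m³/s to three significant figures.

Q ≈ 54.6 m³/s

By discrete convolution, Q_j = Σ (P_i / 10 mm) · U_{j−i}.
At t = 2 h (j=2): Q = (22.4/10)·18.5 + (25.9/10)·5.1 = 54.6 m³/s.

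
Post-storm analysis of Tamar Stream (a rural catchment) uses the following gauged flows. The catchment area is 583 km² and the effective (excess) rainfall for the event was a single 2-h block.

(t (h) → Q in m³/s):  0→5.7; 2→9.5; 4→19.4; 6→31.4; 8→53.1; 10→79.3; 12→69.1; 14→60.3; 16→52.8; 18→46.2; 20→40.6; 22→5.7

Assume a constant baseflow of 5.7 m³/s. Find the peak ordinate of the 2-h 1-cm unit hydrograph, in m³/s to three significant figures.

U_p ≈ 147 m³/s

Direct runoff: 0.0, 3.8, 13.7, 25.7, 47.4, 73.6, 63.4, 54.6, 47.1, 40.5, 34.9, 0.0 m³/s; ΣQ_DR = 404.7 m³/s, peak = 73.6 m³/s.
Runoff depth d = ΣQ_DR·Δt / A = 404.7 × 7200 / (583 km²) = 4.998 mm.
The 1-cm UH is the DRH scaled by (10 mm)/d, so U_p = 73.6 × 10/4.998 = 147 m³/s.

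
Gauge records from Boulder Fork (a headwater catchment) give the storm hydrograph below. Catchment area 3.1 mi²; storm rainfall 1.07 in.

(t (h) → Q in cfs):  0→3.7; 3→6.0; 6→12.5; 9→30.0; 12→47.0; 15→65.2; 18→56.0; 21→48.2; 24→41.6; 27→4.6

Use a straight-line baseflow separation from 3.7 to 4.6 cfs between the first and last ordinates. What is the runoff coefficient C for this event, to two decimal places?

C ≈ 0.38

ΣQ_DR = 273.3 cfs; V = ΣQ_DR·Δt = 2.952 × 10^6 ft³.
Runoff depth d = V / A = 0.4098 in.
C = d / P = 0.4098 / 1.07 = 0.38.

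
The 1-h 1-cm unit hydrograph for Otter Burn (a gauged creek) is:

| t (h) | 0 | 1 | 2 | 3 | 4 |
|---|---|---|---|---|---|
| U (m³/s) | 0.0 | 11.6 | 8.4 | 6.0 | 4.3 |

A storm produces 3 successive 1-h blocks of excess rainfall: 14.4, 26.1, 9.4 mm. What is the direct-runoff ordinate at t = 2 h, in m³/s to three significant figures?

By discrete convolution, Q_j = Σ (P_i / 10 mm) · U_{j−i}.
At t = 2 h (j=2): Q = (14.4/10)·8.4 + (26.1/10)·11.6 + (9.4/10)·0.0 = 42.4 m³/s.

Q ≈ 42.4 m³/s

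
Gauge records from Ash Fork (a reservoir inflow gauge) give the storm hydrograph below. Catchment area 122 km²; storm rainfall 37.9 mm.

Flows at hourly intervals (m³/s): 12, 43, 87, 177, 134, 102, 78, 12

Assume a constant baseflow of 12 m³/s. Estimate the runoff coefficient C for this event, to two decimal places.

C ≈ 0.43

ΣQ_DR = 549.0 m³/s; V = ΣQ_DR·Δt = 1.976 × 10^6 m³.
Runoff depth d = V / A = 16.20 mm.
C = d / P = 16.20 / 37.9 = 0.43.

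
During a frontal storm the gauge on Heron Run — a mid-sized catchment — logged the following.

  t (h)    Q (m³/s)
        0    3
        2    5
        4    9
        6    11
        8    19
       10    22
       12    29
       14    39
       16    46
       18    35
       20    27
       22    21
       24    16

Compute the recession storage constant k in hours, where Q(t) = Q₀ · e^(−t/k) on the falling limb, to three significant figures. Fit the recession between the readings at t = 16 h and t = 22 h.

k ≈ 7.65 h

On the falling limb, Q drops from 46 to 21 m³/s between t = 16 h and t = 22 h (Δt = 6 h).
k = −Δt / ln(Q₂/Q₁) = −6 / ln(21/46) = 7.65 h.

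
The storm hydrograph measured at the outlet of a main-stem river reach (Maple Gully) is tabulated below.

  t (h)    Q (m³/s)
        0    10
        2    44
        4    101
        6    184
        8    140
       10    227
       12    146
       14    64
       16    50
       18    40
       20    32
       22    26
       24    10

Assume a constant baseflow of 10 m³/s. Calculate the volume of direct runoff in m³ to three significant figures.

V ≈ 6.80 × 10^6 m³

Direct-runoff ordinates (Q − Q_b): 0.0, 34.0, 91.0, 174.0, 130.0, 217.0, 136.0, 54.0, 40.0, 30.0, 22.0, 16.0, 0.0 m³/s.
ΣQ_DR = 944.0 m³/s.
With Δt = 2 h = 7200 s, V = ΣQ_DR · Δt = 944.0 × 7200 = 6.80 × 10^6 m³.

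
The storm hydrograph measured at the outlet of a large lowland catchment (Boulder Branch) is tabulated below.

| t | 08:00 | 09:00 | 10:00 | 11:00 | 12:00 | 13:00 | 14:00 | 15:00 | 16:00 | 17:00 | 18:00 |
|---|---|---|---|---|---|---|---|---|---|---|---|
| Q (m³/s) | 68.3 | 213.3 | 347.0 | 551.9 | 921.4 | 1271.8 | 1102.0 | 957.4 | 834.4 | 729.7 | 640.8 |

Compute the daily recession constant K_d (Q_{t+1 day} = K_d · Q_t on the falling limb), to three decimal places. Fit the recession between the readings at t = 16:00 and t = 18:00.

Between t = 16:00 and t = 18:00 the flow falls from 834.4 to 640.8 m³/s over 2×1 h = 2 h.
Per-interval ratio K = (640.8/834.4)^(1/2) = 0.8763; K_d = K^(24/1) = 0.042.

K_d ≈ 0.042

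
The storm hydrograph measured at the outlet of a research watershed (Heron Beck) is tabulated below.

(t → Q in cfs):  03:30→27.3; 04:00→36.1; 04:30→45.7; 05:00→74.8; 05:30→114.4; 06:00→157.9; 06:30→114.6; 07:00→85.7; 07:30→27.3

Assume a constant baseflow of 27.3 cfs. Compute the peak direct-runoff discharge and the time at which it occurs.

Q_p = 130.6 cfs at t = 06:00

Subtracting baseflow gives direct-runoff ordinates: 0.0, 8.8, 18.4, 47.5, 87.1, 130.6, 87.3, 58.4, 0.0 cfs.
The maximum is 130.6 cfs, occurring at the reading for t = 06:00.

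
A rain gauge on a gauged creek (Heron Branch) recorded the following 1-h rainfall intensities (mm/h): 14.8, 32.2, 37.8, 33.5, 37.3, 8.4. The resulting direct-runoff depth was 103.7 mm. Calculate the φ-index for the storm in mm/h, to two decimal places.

φ ≈ 10.38 mm/h

Only the 5 blocks with intensity above φ contribute runoff: 14.8, 32.2, 37.8, 33.5, 37.3 mm/h.
Σ(I−φ)·Δt = d  ⇒  (14.8+32.2+37.8+33.5+37.3 − 5φ)·1 = 103.7
φ = (155.6 − 103.7/1) / 5 = 10.38 mm/h.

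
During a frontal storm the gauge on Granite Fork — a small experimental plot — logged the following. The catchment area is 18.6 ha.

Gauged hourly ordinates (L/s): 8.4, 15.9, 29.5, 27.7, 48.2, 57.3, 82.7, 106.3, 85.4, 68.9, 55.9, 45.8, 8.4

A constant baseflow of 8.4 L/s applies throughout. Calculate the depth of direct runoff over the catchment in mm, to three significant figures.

d ≈ 10.3 mm

Direct runoff: 0.0, 7.5, 21.1, 19.3, 39.8, 48.9, 74.3, 97.9, 77.0, 60.5, 47.5, 37.4, 0.0 L/s; ΣQ_DR = 531.2 L/s.
V = ΣQ_DR · Δt = 531.2 × 3600 s = 1.912 × 10^6 L.
Over A = 18.6 ha, depth = V / A = 10.3 mm.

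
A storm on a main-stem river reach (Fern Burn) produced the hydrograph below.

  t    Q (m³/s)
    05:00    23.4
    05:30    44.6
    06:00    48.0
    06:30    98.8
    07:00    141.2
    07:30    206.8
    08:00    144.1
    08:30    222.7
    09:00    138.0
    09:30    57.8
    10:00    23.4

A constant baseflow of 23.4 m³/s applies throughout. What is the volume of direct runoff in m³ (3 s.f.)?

V ≈ 1.60 × 10^6 m³

Direct-runoff ordinates (Q − Q_b): 0.0, 21.2, 24.6, 75.4, 117.8, 183.4, 120.7, 199.3, 114.6, 34.4, 0.0 m³/s.
ΣQ_DR = 891.4 m³/s.
With Δt = 0.5 h = 1800 s, V = ΣQ_DR · Δt = 891.4 × 1800 = 1.60 × 10^6 m³.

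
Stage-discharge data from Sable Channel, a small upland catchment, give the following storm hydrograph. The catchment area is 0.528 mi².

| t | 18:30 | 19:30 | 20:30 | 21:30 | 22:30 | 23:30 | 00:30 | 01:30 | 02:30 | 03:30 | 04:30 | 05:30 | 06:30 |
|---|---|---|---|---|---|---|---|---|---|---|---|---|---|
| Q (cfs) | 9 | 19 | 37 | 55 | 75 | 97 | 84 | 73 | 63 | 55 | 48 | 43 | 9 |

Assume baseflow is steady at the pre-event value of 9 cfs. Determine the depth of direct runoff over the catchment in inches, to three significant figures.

d ≈ 1.61 in

Direct runoff: 0.0, 10.0, 28.0, 46.0, 66.0, 88.0, 75.0, 64.0, 54.0, 46.0, 39.0, 34.0, 0.0 cfs; ΣQ_DR = 550.0 cfs.
V = ΣQ_DR · Δt = 550.0 × 3600 s = 1.980 × 10^6 ft³.
Over A = 0.528 mi², depth = V / A = 1.61 in.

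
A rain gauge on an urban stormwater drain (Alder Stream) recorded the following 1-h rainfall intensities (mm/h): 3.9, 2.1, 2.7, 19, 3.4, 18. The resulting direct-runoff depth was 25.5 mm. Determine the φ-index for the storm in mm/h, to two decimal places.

Only the 2 blocks with intensity above φ contribute runoff: 19, 18 mm/h.
Σ(I−φ)·Δt = d  ⇒  (19+18 − 2φ)·1 = 25.5
φ = (37.00 − 25.5/1) / 2 = 5.75 mm/h.

φ ≈ 5.75 mm/h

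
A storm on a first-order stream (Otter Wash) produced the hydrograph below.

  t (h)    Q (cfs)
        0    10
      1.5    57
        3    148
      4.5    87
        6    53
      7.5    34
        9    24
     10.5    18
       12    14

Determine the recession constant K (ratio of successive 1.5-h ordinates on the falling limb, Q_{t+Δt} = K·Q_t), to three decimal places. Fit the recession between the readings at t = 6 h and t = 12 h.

K ≈ 0.717

Using the recession-limb readings at t = 6 h and t = 12 h: Q falls from 53 to 14 cfs over 4 intervals.
K = (Q₂/Q₁)^(1/4) = (14/53)^(1/4) = 0.717.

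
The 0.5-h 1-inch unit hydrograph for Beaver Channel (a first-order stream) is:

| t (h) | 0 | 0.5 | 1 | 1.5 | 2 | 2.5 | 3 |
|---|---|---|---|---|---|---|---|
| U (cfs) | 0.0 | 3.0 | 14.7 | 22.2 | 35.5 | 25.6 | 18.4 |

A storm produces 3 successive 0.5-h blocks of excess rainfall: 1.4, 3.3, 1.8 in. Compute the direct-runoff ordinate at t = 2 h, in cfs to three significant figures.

By discrete convolution, Q_j = Σ (P_i / 1 in) · U_{j−i}.
At t = 2 h (j=4): Q = (1.4/1)·35.5 + (3.3/1)·22.2 + (1.8/1)·14.7 = 149 cfs.

Q ≈ 149 cfs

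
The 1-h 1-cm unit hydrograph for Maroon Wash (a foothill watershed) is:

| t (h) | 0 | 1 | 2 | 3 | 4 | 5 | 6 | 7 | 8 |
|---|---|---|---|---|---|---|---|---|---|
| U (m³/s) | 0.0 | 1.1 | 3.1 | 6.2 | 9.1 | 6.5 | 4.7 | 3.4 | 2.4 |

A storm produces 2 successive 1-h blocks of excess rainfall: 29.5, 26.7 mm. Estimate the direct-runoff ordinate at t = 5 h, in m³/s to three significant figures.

By discrete convolution, Q_j = Σ (P_i / 10 mm) · U_{j−i}.
At t = 5 h (j=5): Q = (29.5/10)·6.5 + (26.7/10)·9.1 = 43.5 m³/s.

Q ≈ 43.5 m³/s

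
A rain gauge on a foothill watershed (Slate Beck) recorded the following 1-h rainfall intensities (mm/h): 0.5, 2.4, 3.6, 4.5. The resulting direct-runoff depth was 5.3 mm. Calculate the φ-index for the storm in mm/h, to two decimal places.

φ ≈ 1.73 mm/h

Only the 3 blocks with intensity above φ contribute runoff: 2.4, 3.6, 4.5 mm/h.
Σ(I−φ)·Δt = d  ⇒  (2.4+3.6+4.5 − 3φ)·1 = 5.3
φ = (10.50 − 5.3/1) / 3 = 1.73 mm/h.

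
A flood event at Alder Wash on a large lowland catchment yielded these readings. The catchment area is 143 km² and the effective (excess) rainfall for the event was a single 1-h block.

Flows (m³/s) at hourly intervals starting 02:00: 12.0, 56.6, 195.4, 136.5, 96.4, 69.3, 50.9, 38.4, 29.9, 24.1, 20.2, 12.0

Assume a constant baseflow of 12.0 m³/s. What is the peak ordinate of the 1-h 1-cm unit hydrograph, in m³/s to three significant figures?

Direct runoff: 0.0, 44.6, 183.4, 124.5, 84.4, 57.3, 38.9, 26.4, 17.9, 12.1, 8.2, 0.0 m³/s; ΣQ_DR = 597.7 m³/s, peak = 183.4 m³/s.
Runoff depth d = ΣQ_DR·Δt / A = 597.7 × 3600 / (143 km²) = 15.05 mm.
The 1-cm UH is the DRH scaled by (10 mm)/d, so U_p = 183.4 × 10/15.05 = 122 m³/s.

U_p ≈ 122 m³/s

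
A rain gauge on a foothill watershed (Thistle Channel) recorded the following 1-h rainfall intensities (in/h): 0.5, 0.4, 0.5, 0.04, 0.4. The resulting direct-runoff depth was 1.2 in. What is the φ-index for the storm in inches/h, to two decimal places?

Only the 4 blocks with intensity above φ contribute runoff: 0.5, 0.4, 0.5, 0.4 in/h.
Σ(I−φ)·Δt = d  ⇒  (0.5+0.4+0.5+0.4 − 4φ)·1 = 1.2
φ = (1.800 − 1.2/1) / 4 = 0.15 in/h.

φ ≈ 0.15 in/h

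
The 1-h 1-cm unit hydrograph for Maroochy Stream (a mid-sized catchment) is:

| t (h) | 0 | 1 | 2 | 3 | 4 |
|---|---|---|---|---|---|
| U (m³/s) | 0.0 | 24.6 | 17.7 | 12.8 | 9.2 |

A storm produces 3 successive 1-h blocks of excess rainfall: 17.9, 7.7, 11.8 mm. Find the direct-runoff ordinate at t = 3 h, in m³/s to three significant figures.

Q ≈ 65.6 m³/s

By discrete convolution, Q_j = Σ (P_i / 10 mm) · U_{j−i}.
At t = 3 h (j=3): Q = (17.9/10)·12.8 + (7.7/10)·17.7 + (11.8/10)·24.6 = 65.6 m³/s.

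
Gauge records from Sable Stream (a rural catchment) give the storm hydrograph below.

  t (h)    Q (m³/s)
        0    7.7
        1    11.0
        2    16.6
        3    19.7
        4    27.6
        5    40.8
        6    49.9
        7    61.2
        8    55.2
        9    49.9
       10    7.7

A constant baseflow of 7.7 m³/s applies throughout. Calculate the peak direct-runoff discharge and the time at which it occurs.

Subtracting baseflow gives direct-runoff ordinates: 0.0, 3.3, 8.9, 12.0, 19.9, 33.1, 42.2, 53.5, 47.5, 42.2, 0.0 m³/s.
The maximum is 53.5 m³/s, occurring at the reading for t = 7 h.

Q_p = 53.5 m³/s at t = 7 h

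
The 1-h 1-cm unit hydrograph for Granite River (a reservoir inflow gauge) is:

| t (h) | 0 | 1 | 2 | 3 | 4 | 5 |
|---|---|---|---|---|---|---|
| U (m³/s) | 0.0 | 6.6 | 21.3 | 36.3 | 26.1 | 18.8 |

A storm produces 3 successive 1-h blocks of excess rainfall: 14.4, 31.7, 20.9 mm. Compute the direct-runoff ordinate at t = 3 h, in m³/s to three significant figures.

Q ≈ 134 m³/s

By discrete convolution, Q_j = Σ (P_i / 10 mm) · U_{j−i}.
At t = 3 h (j=3): Q = (14.4/10)·36.3 + (31.7/10)·21.3 + (20.9/10)·6.6 = 134 m³/s.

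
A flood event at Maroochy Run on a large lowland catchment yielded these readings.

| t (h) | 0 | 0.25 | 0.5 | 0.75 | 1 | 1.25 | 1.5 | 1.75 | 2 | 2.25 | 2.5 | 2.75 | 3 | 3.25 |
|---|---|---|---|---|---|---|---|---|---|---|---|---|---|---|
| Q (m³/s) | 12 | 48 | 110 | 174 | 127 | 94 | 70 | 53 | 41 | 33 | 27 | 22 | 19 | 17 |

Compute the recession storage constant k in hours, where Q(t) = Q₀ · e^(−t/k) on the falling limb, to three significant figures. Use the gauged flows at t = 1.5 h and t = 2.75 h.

On the falling limb, Q drops from 70 to 22 m³/s between t = 1.5 h and t = 2.75 h (Δt = 1.25 h).
k = −Δt / ln(Q₂/Q₁) = −1.25 / ln(22/70) = 1.08 h.

k ≈ 1.08 h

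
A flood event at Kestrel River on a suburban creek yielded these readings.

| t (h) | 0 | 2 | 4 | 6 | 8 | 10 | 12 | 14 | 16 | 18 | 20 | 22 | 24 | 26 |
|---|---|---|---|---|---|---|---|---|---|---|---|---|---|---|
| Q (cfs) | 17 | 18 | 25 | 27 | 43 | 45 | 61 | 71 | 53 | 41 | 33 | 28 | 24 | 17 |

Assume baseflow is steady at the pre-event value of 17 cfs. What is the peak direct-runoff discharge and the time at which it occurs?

Subtracting baseflow gives direct-runoff ordinates: 0.0, 1.0, 8.0, 10.0, 26.0, 28.0, 44.0, 54.0, 36.0, 24.0, 16.0, 11.0, 7.0, 0.0 cfs.
The maximum is 54.0 cfs, occurring at the reading for t = 14 h.

Q_p = 54.0 cfs at t = 14 h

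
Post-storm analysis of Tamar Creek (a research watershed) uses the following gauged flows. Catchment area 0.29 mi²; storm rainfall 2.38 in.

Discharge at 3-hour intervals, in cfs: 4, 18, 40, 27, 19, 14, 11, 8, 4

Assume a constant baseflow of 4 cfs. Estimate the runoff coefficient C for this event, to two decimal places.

C ≈ 0.73

ΣQ_DR = 109.0 cfs; V = ΣQ_DR·Δt = 1.177 × 10^6 ft³.
Runoff depth d = V / A = 1.747 in.
C = d / P = 1.747 / 2.38 = 0.73.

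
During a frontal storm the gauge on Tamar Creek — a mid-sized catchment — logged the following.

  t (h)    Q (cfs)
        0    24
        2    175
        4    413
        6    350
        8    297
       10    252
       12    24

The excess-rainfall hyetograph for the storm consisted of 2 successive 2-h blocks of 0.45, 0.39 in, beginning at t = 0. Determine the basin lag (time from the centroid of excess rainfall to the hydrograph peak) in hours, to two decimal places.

Centroid of excess rainfall: t_c = Σ P_i·t̄_i / ΣP_i = 1.9286 h (block centres at 1, 3 h).
Hydrograph peak occurs at t = 4 h, so basin lag t_L = 4 − 1.9286 = 2.07 h.

t_L ≈ 2.07 h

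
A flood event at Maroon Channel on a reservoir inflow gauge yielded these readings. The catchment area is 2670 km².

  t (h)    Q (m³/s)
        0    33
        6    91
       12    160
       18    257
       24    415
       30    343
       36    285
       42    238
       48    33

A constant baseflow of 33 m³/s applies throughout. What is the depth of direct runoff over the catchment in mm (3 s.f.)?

d ≈ 12.6 mm

Direct runoff: 0.0, 58.0, 127.0, 224.0, 382.0, 310.0, 252.0, 205.0, 0.0 m³/s; ΣQ_DR = 1558 m³/s.
V = ΣQ_DR · Δt = 1558 × 21600 s = 3.365 × 10^7 m³.
Over A = 2670 km², depth = V / A = 12.6 mm.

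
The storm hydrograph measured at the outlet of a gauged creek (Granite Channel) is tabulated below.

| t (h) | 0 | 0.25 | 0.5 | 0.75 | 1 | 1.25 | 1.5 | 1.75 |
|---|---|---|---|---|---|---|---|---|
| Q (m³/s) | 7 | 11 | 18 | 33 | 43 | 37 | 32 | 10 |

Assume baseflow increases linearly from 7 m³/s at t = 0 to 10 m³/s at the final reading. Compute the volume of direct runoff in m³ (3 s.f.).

V ≈ 1.11 × 10^5 m³

Direct-runoff ordinates (Q − Q_b): 0.00, 3.57, 10.14, 24.71, 34.29, 27.86, 22.43, 0.00 m³/s.
ΣQ_DR = 123.0 m³/s.
With Δt = 0.25 h = 900 s, V = ΣQ_DR · Δt = 123.0 × 900 = 1.11 × 10^5 m³.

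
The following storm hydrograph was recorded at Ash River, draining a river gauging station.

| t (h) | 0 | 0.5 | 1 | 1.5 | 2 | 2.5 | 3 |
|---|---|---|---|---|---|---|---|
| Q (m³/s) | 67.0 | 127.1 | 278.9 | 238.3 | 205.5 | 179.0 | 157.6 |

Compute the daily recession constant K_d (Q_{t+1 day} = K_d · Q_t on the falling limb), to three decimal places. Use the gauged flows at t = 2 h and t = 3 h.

K_d ≈ 0.002

Between t = 2 h and t = 3 h the flow falls from 205.5 to 157.6 m³/s over 2×0.5 h = 1 h.
Per-interval ratio K = (157.6/205.5)^(1/2) = 0.8757; K_d = K^(24/0.5) = 0.002.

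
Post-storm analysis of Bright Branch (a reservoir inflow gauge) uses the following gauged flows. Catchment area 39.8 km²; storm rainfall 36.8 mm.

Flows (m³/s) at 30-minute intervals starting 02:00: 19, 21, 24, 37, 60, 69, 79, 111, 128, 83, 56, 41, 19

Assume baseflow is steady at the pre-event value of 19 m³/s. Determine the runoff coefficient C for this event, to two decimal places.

C ≈ 0.61

ΣQ_DR = 500.0 m³/s; V = ΣQ_DR·Δt = 9.000 × 10^5 m³.
Runoff depth d = V / A = 22.61 mm.
C = d / P = 22.61 / 36.8 = 0.61.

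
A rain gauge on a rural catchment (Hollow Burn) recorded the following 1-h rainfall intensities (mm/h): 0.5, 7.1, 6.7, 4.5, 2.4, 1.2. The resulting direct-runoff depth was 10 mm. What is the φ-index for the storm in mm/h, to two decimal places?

Only the 3 blocks with intensity above φ contribute runoff: 7.1, 6.7, 4.5 mm/h.
Σ(I−φ)·Δt = d  ⇒  (7.1+6.7+4.5 − 3φ)·1 = 10
φ = (18.30 − 10/1) / 3 = 2.77 mm/h.

φ ≈ 2.77 mm/h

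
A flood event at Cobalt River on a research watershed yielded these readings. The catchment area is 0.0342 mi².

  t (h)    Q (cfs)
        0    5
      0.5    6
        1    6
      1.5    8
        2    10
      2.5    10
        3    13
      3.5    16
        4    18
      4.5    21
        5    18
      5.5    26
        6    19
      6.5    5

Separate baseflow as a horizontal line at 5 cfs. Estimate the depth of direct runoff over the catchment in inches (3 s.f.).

Direct runoff: 0.0, 1.0, 1.0, 3.0, 5.0, 5.0, 8.0, 11.0, 13.0, 16.0, 13.0, 21.0, 14.0, 0.0 cfs; ΣQ_DR = 111.0 cfs.
V = ΣQ_DR · Δt = 111.0 × 1800 s = 1.998 × 10^5 ft³.
Over A = 0.0342 mi², depth = V / A = 2.51 in.

d ≈ 2.51 in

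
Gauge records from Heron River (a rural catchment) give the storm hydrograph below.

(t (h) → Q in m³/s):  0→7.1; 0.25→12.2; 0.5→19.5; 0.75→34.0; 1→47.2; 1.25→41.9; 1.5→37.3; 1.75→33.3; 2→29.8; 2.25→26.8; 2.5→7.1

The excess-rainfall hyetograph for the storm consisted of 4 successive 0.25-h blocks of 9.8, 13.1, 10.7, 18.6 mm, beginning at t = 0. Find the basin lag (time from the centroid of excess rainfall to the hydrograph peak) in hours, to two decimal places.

Centroid of excess rainfall: t_c = Σ P_i·t̄_i / ΣP_i = 0.5575 h (block centres at 0.125, 0.375, 0.625, 0.875 h).
Hydrograph peak occurs at t = 1 h, so basin lag t_L = 1 − 0.5575 = 0.44 h.

t_L ≈ 0.44 h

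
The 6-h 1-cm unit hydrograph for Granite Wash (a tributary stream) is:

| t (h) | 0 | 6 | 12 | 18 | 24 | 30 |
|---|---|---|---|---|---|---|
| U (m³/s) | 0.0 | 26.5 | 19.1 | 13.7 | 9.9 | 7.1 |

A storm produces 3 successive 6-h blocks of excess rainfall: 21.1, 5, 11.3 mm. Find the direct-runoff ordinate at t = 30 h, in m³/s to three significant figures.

By discrete convolution, Q_j = Σ (P_i / 10 mm) · U_{j−i}.
At t = 30 h (j=5): Q = (21.1/10)·7.1 + (5/10)·9.9 + (11.3/10)·13.7 = 35.4 m³/s.

Q ≈ 35.4 m³/s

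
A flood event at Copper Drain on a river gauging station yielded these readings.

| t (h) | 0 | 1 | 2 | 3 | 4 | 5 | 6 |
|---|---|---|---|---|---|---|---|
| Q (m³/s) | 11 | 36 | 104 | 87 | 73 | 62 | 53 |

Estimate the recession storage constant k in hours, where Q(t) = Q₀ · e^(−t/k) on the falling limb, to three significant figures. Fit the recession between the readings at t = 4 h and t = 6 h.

On the falling limb, Q drops from 73 to 53 m³/s between t = 4 h and t = 6 h (Δt = 2 h).
k = −Δt / ln(Q₂/Q₁) = −2 / ln(53/73) = 6.25 h.

k ≈ 6.25 h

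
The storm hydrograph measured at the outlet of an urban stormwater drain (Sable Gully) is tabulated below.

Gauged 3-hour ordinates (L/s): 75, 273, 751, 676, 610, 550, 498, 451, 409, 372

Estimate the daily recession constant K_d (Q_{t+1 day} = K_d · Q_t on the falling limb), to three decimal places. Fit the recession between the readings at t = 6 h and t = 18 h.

K_d ≈ 0.440

Between t = 6 h and t = 18 h the flow falls from 751 to 498 L/s over 4×3 h = 12 h.
Per-interval ratio K = (498/751)^(1/4) = 0.9024; K_d = K^(24/3) = 0.440.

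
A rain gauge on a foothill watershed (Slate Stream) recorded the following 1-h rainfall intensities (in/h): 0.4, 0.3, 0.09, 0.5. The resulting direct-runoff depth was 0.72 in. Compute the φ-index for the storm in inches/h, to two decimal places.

φ ≈ 0.16 in/h

Only the 3 blocks with intensity above φ contribute runoff: 0.4, 0.3, 0.5 in/h.
Σ(I−φ)·Δt = d  ⇒  (0.4+0.3+0.5 − 3φ)·1 = 0.72
φ = (1.200 − 0.72/1) / 3 = 0.16 in/h.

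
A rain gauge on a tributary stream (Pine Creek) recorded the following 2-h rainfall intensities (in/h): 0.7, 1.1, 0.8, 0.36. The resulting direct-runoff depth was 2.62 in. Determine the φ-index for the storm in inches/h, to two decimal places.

φ ≈ 0.43 in/h

Only the 3 blocks with intensity above φ contribute runoff: 0.7, 1.1, 0.8 in/h.
Σ(I−φ)·Δt = d  ⇒  (0.7+1.1+0.8 − 3φ)·2 = 2.62
φ = (2.600 − 2.62/2) / 3 = 0.43 in/h.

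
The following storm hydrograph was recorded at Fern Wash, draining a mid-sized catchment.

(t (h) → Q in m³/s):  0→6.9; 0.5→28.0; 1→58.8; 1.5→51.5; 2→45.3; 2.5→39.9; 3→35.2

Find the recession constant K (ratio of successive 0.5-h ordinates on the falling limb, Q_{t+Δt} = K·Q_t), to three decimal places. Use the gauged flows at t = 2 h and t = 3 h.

K ≈ 0.881

Using the recession-limb readings at t = 2 h and t = 3 h: Q falls from 45.3 to 35.2 m³/s over 2 intervals.
K = (Q₂/Q₁)^(1/2) = (35.2/45.3)^(1/2) = 0.881.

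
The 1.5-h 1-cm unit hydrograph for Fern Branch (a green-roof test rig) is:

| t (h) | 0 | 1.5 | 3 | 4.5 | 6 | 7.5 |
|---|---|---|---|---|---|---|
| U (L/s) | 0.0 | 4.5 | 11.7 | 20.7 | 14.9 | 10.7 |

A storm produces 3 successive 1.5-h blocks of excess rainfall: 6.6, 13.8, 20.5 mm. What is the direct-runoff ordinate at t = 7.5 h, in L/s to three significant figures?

By discrete convolution, Q_j = Σ (P_i / 10 mm) · U_{j−i}.
At t = 7.5 h (j=5): Q = (6.6/10)·10.7 + (13.8/10)·14.9 + (20.5/10)·20.7 = 70.1 L/s.

Q ≈ 70.1 L/s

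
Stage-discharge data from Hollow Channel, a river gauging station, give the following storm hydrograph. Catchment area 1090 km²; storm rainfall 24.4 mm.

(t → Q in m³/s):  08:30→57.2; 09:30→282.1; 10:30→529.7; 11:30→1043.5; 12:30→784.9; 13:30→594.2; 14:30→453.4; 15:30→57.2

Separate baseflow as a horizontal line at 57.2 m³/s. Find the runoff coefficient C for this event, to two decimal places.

C ≈ 0.45

ΣQ_DR = 3345 m³/s; V = ΣQ_DR·Δt = 1.204 × 10^7 m³.
Runoff depth d = V / A = 11.05 mm.
C = d / P = 11.05 / 24.4 = 0.45.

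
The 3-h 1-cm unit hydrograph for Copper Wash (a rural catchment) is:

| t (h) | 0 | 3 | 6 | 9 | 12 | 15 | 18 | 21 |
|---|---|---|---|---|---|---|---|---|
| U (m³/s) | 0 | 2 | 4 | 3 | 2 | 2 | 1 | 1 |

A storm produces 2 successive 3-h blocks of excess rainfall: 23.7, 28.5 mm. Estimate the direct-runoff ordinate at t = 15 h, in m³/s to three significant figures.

Q ≈ 10.4 m³/s

By discrete convolution, Q_j = Σ (P_i / 10 mm) · U_{j−i}.
At t = 15 h (j=5): Q = (23.7/10)·2 + (28.5/10)·2 = 10.4 m³/s.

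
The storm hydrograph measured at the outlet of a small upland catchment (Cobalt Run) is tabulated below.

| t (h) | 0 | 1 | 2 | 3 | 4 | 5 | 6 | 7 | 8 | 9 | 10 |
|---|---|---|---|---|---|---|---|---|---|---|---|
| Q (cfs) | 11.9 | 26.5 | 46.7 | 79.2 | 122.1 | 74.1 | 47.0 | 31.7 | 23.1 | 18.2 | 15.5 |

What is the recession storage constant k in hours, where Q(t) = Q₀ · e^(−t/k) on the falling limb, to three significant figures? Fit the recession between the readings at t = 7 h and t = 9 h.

On the falling limb, Q drops from 31.7 to 18.2 cfs between t = 7 h and t = 9 h (Δt = 2 h).
k = −Δt / ln(Q₂/Q₁) = −2 / ln(18.2/31.7) = 3.60 h.

k ≈ 3.60 h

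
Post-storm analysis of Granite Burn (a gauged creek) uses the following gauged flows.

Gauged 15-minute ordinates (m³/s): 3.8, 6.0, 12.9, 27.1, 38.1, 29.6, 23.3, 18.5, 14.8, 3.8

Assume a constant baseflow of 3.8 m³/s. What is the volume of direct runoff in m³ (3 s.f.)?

V ≈ 1.26 × 10^5 m³

Direct-runoff ordinates (Q − Q_b): 0.0, 2.2, 9.1, 23.3, 34.3, 25.8, 19.5, 14.7, 11.0, 0.0 m³/s.
ΣQ_DR = 139.9 m³/s.
With Δt = 0.25 h = 900 s, V = ΣQ_DR · Δt = 139.9 × 900 = 1.26 × 10^5 m³.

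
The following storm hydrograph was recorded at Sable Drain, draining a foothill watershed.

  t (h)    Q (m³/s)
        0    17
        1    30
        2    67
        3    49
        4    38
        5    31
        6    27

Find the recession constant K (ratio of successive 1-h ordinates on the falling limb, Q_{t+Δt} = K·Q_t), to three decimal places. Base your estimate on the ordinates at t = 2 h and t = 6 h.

K ≈ 0.797

Using the recession-limb readings at t = 2 h and t = 6 h: Q falls from 67 to 27 m³/s over 4 intervals.
K = (Q₂/Q₁)^(1/4) = (27/67)^(1/4) = 0.797.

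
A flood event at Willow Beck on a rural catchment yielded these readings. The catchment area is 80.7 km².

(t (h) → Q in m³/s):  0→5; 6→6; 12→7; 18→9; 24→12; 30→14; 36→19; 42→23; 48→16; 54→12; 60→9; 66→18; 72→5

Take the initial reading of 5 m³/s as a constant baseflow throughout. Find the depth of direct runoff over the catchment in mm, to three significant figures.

Direct runoff: 0.0, 1.0, 2.0, 4.0, 7.0, 9.0, 14.0, 18.0, 11.0, 7.0, 4.0, 13.0, 0.0 m³/s; ΣQ_DR = 90.00 m³/s.
V = ΣQ_DR · Δt = 90.00 × 21600 s = 1.944 × 10^6 m³.
Over A = 80.7 km², depth = V / A = 24.1 mm.

d ≈ 24.1 mm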